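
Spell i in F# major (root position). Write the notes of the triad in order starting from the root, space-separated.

F# A C#

i is built on scale degree 1, which is F# in both F# major and its parallel. Building the minor chord from the parallel minor on F#: F#–A–C#.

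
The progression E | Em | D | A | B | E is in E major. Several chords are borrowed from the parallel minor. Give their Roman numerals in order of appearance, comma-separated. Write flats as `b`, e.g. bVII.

i, bVII

The diatonic triads in E major are E, F#m, G#m, A, B, C#m, D#dim. E, A and B are all diatonic. Em (E–G–B) doesn't fit — on degree 1 E major would have E (I). Em is the degree-1 chord of E minor, so it is the borrowed i. But D (D–F#–A) is foreign: the diatonic vii° on degree 7 is D#dim, whereas D comes from E minor. It is labeled bVII.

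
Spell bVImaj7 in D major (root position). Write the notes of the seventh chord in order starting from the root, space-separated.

bVImaj7 is built on the lowered scale degree 6. In D major degree 6 is B; lowered it becomes Bb. Building the major-seventh chord from the parallel minor on Bb: Bb–D–F–A.

Bb D F A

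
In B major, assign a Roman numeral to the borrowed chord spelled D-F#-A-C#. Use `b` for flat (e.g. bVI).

The root D is the lowered 3rd scale degree — diatonically B major has D# there. The diatonic chord on degree 3 would be D#m (iii), but D–F#–A–C# is the major-seventh chord from B minor. As a borrowed chord it is labeled bIIImaj7.

bIIImaj7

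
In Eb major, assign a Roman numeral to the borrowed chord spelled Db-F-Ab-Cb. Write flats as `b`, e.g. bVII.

bVII7

The root Db is the lowered 7th scale degree — diatonically Eb major has D there. Diatonically Eb major has Ddim (vii°) on that degree; Db–F–Ab–Cb is instead the dominant-seventh chord native to Eb minor, so it takes the label bVII7.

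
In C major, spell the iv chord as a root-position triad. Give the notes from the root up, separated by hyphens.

The root, F, is scale degree 4 — the same note in C major and C minor; only the chord quality changes. In C minor the chord on F is F–Ab–C.

F-Ab-C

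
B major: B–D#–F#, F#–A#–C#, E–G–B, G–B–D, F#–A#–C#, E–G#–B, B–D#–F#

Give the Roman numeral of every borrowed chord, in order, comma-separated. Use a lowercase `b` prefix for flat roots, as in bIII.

iv, bVI

B major has the diatonic set B, C#m, D#m, E, F#, G#m, A#dim. B–D#–F# = B, F#–A#–C# = F# and E–G#–B = E are all diatonic. E–G–B doesn't fit — on degree 4 B major would have E (IV). Em is the degree-4 chord of B minor, so it is the borrowed iv. G–B–D is not: scale degree 6 in B major carries G#m (vi). In B minor the chord on that degree is G, so here it functions as bVI, borrowed from the parallel minor.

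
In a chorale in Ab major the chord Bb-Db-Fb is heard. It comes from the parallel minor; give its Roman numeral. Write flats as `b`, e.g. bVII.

ii°

Bb is scale degree 2 in Ab major. Bb–Db–Fb is a diminished chord — the form found in Ab minor, not the diatonic ii (Bbm). Borrowed into Ab major it is written ii°.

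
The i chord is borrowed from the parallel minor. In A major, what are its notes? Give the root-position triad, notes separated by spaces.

i is built on scale degree 1, which is A in both A major and its parallel. Building the minor chord from the parallel minor on A: A–C–E.

A C E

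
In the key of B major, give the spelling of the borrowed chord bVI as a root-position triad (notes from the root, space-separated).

bVI is built on the lowered scale degree 6. In B major degree 6 is G#; lowered it becomes G. In B minor the chord on G is G–B–D.

G B D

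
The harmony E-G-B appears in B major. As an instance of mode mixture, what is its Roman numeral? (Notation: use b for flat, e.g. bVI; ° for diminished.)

E is scale degree 4 in B major. E–G–B is a minor chord — the form found in B minor, not the diatonic IV (E). Borrowed into B major it is written iv.

iv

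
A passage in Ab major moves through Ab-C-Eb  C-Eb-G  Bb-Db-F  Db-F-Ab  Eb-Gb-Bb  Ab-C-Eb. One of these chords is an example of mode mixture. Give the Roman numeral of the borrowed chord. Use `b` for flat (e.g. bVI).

v

The diatonic triads in Ab major are Ab, Bbm, Cm, Db, Eb, Fm, Gdim. Ab–C–Eb = Ab, C–Eb–G = Cm, Bb–Db–F = Bbm and Db–F–Ab = Db are all diatonic. But Eb–Gb–Bb is foreign: the diatonic V on degree 5 is Eb, whereas Ebm comes from Ab minor. It is labeled v.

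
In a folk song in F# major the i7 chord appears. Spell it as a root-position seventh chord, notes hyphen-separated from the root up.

The root, F#, is scale degree 1 — the same note in F# major and F# minor; only the chord quality changes. In F# minor the chord on F# is F#–A–C#–E.

F#-A-C#-E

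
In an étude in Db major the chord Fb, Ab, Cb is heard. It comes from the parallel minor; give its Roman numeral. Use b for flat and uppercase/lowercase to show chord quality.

bIII

In Db major scale degree 3 is F; Fb is its lowered form, from Db minor. Diatonically Db major has Fm (iii) on that degree; Fb–Ab–Cb is instead the major chord native to Db minor, so it takes the label bIII.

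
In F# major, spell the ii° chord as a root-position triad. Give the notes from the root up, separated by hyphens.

G#-B-D

ii° is built on scale degree 2, which is G# in both F# major and its parallel. Building the diminished chord from the parallel minor on G#: G#–B–D.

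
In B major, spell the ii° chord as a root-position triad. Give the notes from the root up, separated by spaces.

The root, C#, is scale degree 2 — the same note in B major and B minor; only the chord quality changes. Stacking thirds in B minor on C# gives C#–E–G.

C# E G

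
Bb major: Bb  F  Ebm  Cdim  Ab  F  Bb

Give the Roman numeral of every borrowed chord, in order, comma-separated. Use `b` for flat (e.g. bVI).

Bb major has the diatonic set Bb, Cm, Dm, Eb, F, Gm, Adim. Of the given chords, Bb and F are diatonic. But Ebm (Eb–Gb–Bb) is foreign: the diatonic IV on degree 4 is Eb, whereas Ebm comes from Bb minor. It is labeled iv. Cdim (C–Eb–Gb) is not: scale degree 2 in Bb major carries Cm (ii). In Bb minor the chord on that degree is Cdim, so here it functions as ii°, borrowed from the parallel minor. But Ab (Ab–C–Eb) is foreign: the diatonic vii° on degree 7 is Adim, whereas Ab comes from Bb minor. It is labeled bVII.

iv, ii°, bVII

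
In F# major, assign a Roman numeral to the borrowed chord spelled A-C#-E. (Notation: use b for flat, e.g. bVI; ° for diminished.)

In F# major scale degree 3 is A#; A is its lowered form, from F# minor. Diatonically F# major has A#m (iii) on that degree; A–C#–E is instead the major chord native to F# minor, so it takes the label bIII.

bIII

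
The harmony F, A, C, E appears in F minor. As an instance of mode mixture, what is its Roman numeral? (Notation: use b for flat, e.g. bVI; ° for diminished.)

Imaj7

The root F is the diatonic 1st degree of F minor; the borrowing shows in the chord quality. F–A–C–E is a major-seventh chord — the form found in F major, not the diatonic i (Fm). Borrowed into F minor it is written Imaj7.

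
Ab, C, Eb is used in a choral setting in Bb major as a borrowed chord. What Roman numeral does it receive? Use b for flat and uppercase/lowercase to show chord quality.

In Bb major scale degree 7 is A; Ab is its lowered form, from Bb minor. Ab–C–Eb is a major chord — the form found in Bb minor, not the diatonic vii° (Adim). Borrowed into Bb major it is written bVII.

bVII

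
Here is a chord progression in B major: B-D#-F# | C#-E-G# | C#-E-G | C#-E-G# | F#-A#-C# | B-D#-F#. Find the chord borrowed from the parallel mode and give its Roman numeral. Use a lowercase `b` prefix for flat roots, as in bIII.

The diatonic triads in B major are B, C#m, D#m, E, F#, G#m, A#dim. B–D#–F# = B, C#–E–G# = C#m and F#–A#–C# = F# all belong to that set. C#–E–G is not: scale degree 2 in B major carries C#m (ii). In B minor the chord on that degree is C#dim, so here it functions as ii°, borrowed from the parallel minor.

ii°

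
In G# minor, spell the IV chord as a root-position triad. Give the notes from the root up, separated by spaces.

IV is built on scale degree 4, which is C# in both G# minor and its parallel. Stacking thirds in G# major on C# gives C#–E#–G#.

C# E# G#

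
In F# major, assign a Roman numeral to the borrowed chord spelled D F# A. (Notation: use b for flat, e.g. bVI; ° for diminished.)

D is the lowered form of scale degree 6 in F# major (the diatonic degree 6 is D#). Diatonically F# major has D#m (vi) on that degree; D–F#–A is instead the major chord native to F# minor, so it takes the label bVI.

bVI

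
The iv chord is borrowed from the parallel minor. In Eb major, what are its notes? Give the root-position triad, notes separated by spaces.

Ab Cb Eb

The root, Ab, is scale degree 4 — the same note in Eb major and Eb minor; only the chord quality changes. Stacking thirds in Eb minor on Ab gives Ab–Cb–Eb.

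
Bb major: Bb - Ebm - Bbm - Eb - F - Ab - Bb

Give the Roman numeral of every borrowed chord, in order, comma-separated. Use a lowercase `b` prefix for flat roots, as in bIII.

Bb major has the diatonic set Bb, Cm, Dm, Eb, F, Gm, Adim. Of the given chords, Bb, Eb and F are diatonic. Ebm (Eb–Gb–Bb) is not: scale degree 4 in Bb major carries Eb (IV). In Bb minor the chord on that degree is Ebm, so here it functions as iv, borrowed from the parallel minor. Bbm (Bb–Db–F) doesn't fit — on degree 1 Bb major would have Bb (I). Bbm is the degree-1 chord of Bb minor, so it is the borrowed i. But Ab (Ab–C–Eb) is foreign: the diatonic vii° on degree 7 is Adim, whereas Ab comes from Bb minor. It is labeled bVII.

iv, i, bVII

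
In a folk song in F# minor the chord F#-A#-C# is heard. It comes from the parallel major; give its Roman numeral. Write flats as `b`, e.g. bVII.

F# is scale degree 1 in F# minor. Diatonically F# minor has F#m (i) on that degree; F#–A#–C# is instead the major chord native to F# major, so it takes the label I.

I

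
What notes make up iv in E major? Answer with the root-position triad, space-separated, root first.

A C E

iv is built on scale degree 4, which is A in both E major and its parallel. In E minor the chord on A is A–C–E.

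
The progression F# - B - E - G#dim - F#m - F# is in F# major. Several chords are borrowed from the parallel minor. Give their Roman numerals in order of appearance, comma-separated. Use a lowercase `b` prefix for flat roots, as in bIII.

F# major has the diatonic set F#, G#m, A#m, B, C#, D#m, E#dim. F# and B both belong to that set. E (E–G#–B) is not: scale degree 7 in F# major carries E#dim (vii°). In F# minor the chord on that degree is E, so here it functions as bVII, borrowed from the parallel minor. G#dim (G#–B–D) is not: scale degree 2 in F# major carries G#m (ii). In F# minor the chord on that degree is G#dim, so here it functions as ii°, borrowed from the parallel minor. F#m (F#–A–C#) is not: scale degree 1 in F# major carries F# (I). In F# minor the chord on that degree is F#m, so here it functions as i, borrowed from the parallel minor.

bVII, ii°, i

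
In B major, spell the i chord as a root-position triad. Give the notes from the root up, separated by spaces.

B D F#

The root, B, is scale degree 1 — the same note in B major and B minor; only the chord quality changes. Building the minor chord from the parallel minor on B: B–D–F#.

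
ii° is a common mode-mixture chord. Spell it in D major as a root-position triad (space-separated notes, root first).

ii° is built on scale degree 2, which is E in both D major and its parallel. Building the diminished chord from the parallel minor on E: E–G–Bb.

E G Bb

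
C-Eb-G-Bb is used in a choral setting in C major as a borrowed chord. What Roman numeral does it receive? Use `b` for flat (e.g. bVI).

The root C is the diatonic 1st degree of C major; the borrowing shows in the chord quality. C–Eb–G–Bb is a minor-seventh chord — the form found in C minor, not the diatonic I (C). Borrowed into C major it is written i7.

i7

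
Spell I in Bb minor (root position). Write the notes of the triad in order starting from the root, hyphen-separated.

Bb-D-F

I is built on scale degree 1, which is Bb in both Bb minor and its parallel. Stacking thirds in Bb major on Bb gives Bb–D–F.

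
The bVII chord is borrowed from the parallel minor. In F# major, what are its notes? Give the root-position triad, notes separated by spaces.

bVII is built on the lowered scale degree 7. In F# major degree 7 is E#; lowered it becomes E. Building the major chord from the parallel minor on E: E–G#–B.

E G# B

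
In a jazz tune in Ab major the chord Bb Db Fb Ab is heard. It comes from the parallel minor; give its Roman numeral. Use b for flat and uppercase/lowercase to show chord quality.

iiø7

The root Bb is the diatonic 2nd degree of Ab major; the borrowing shows in the chord quality. Diatonically Ab major has Bbm (ii) on that degree; Bb–Db–Fb–Ab is instead the half-diminished-seventh chord native to Ab minor, so it takes the label iiø7.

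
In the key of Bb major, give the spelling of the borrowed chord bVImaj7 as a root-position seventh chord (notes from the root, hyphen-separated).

Gb-Bb-Db-F

The root of bVImaj7 is the lowered 6th degree: G becomes Gb. In Bb minor the chord on Gb is Gb–Bb–Db–F.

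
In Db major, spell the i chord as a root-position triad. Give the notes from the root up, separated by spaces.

Db Fb Ab

The root, Db, is scale degree 1 — the same note in Db major and Db minor; only the chord quality changes. In Db minor the chord on Db is Db–Fb–Ab.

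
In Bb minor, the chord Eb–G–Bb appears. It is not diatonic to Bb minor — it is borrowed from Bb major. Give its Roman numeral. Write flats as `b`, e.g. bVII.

IV

The root Eb is the diatonic 4th degree of Bb minor; the borrowing shows in the chord quality. Eb–G–Bb is a major chord — the form found in Bb major, not the diatonic iv (Ebm). Borrowed into Bb minor it is written IV.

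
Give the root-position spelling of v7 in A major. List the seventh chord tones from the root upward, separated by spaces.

The root, E, is scale degree 5 — the same note in A major and A minor; only the chord quality changes. Building the minor-seventh chord from the parallel minor on E: E–G–B–D.

E G B D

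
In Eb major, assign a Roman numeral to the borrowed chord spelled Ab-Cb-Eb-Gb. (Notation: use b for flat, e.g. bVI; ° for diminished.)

iv7

The root Ab is the diatonic 4th degree of Eb major; the borrowing shows in the chord quality. Diatonically Eb major has Ab (IV) on that degree; Ab–Cb–Eb–Gb is instead the minor-seventh chord native to Eb minor, so it takes the label iv7.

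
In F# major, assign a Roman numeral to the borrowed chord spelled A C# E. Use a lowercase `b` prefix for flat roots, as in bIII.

bIII

In F# major scale degree 3 is A#; A is its lowered form, from F# minor. Diatonically F# major has A#m (iii) on that degree; A–C#–E is instead the major chord native to F# minor, so it takes the label bIII.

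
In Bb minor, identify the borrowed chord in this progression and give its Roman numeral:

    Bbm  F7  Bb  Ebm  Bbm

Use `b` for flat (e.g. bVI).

I

The diatonic triads in Bb minor (with V from harmonic minor) are Bbm, Cdim, Db, Ebm, F, Gb, Ab. Of the given chords, Bbm, F7 and Ebm are diatonic. But Bb (Bb–D–F) is foreign: the diatonic i on degree 1 is Bbm, whereas Bb comes from Bb major. It is labeled I.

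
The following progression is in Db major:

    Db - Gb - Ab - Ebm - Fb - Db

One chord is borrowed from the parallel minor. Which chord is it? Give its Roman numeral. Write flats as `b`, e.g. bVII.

bIII

The diatonic triads in Db major are Db, Ebm, Fm, Gb, Ab, Bbm, Cdim. Db, Gb, Ab and Ebm are all diatonic. Fb (Fb–Ab–Cb) is not: scale degree 3 in Db major carries Fm (iii). In Db minor the chord on that degree is Fb, so here it functions as bIII, borrowed from the parallel minor.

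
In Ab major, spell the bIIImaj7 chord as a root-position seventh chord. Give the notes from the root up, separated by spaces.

Scale degree 3 in Ab major is C. bIIImaj7 uses the lowered form, Cb, taken from Ab minor. Building the major-seventh chord from the parallel minor on Cb: Cb–Eb–Gb–Bb.

Cb Eb Gb Bb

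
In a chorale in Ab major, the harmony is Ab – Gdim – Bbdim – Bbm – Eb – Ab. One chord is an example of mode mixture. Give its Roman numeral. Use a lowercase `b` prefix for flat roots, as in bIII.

ii°

The diatonic triads in Ab major are Ab, Bbm, Cm, Db, Eb, Fm, Gdim. Ab, Gdim, Bbm and Eb all belong to that set. Bbdim (Bb–Db–Fb) doesn't fit — on degree 2 Ab major would have Bbm (ii). Bbdim is the degree-2 chord of Ab minor, so it is the borrowed ii°.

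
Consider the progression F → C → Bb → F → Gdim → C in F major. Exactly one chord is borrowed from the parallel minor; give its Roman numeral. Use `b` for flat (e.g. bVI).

In F major the diatonic chords are F, Gm, Am, Bb, C, Dm, Edim. F, C and Bb all belong to that set. But Gdim (G–Bb–Db) is foreign: the diatonic ii on degree 2 is Gm, whereas Gdim comes from F minor. It is labeled ii°.

ii°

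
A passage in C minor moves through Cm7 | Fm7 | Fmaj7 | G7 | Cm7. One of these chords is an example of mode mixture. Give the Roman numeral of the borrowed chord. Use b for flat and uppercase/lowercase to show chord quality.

IVmaj7

C minor has the diatonic set Cm, Ddim, Eb, Fm, G, Ab, Bb (with V from harmonic minor). Cm7, Fm7 and G7 all belong to that set. Fmaj7 (F–A–C–E) doesn't fit — on degree 4 C minor would have Fm (iv). Fmaj7 is the degree-4 chord of C major, so it is the borrowed IVmaj7.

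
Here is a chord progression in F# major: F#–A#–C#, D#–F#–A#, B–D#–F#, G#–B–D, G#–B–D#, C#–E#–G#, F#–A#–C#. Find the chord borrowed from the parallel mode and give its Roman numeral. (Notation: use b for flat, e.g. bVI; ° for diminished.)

ii°

The diatonic triads in F# major are F#, G#m, A#m, B, C#, D#m, E#dim. Of the given chords, F#–A#–C# = F#, D#–F#–A# = D#m, B–D#–F# = B, G#–B–D# = G#m and C#–E#–G# = C# are diatonic. G#–B–D is not: scale degree 2 in F# major carries G#m (ii). In F# minor the chord on that degree is G#dim, so here it functions as ii°, borrowed from the parallel minor.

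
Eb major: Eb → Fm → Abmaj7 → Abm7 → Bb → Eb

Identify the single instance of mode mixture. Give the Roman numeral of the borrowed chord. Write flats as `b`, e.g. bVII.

iv7

Eb major has the diatonic set Eb, Fm, Gm, Ab, Bb, Cm, Ddim. Eb, Fm, Abmaj7 and Bb are all diatonic. Abm7 (Ab–Cb–Eb–Gb) is not: scale degree 4 in Eb major carries Ab (IV). In Eb minor the chord on that degree is Abm7, so here it functions as iv7, borrowed from the parallel minor.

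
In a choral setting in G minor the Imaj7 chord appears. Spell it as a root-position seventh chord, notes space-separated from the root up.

The root, G, is scale degree 1 — the same note in G minor and G major; only the chord quality changes. Building the major-seventh chord from the parallel major on G: G–B–D–F#.

G B D F#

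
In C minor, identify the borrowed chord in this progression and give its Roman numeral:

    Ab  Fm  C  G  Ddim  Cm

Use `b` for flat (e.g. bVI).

The diatonic triads in C minor (with V from harmonic minor) are Cm, Ddim, Eb, Fm, G, Ab, Bb. Of the given chords, Ab, Fm, G, Ddim and Cm are diatonic. C (C–E–G) doesn't fit — on degree 1 C minor would have Cm (i). C is the degree-1 chord of C major, so it is the borrowed I.

I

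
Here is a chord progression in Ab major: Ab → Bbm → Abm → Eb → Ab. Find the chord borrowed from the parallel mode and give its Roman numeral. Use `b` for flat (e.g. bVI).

Ab major has the diatonic set Ab, Bbm, Cm, Db, Eb, Fm, Gdim. Ab, Bbm and Eb all belong to that set. Abm (Ab–Cb–Eb) doesn't fit — on degree 1 Ab major would have Ab (I). Abm is the degree-1 chord of Ab minor, so it is the borrowed i.

i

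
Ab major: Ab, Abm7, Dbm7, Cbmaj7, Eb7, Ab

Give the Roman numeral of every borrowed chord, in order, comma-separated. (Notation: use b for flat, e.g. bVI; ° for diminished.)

i7, iv7, bIIImaj7

The diatonic triads in Ab major are Ab, Bbm, Cm, Db, Eb, Fm, Gdim. Ab and Eb7 both belong to that set. But Abm7 (Ab–Cb–Eb–Gb) is foreign: the diatonic I on degree 1 is Ab, whereas Abm7 comes from Ab minor. It is labeled i7. Dbm7 (Db–Fb–Ab–Cb) is not: scale degree 4 in Ab major carries Db (IV). In Ab minor the chord on that degree is Dbm7, so here it functions as iv7, borrowed from the parallel minor. Cbmaj7 (Cb–Eb–Gb–Bb) doesn't fit — on degree 3 Ab major would have Cm (iii). Cbmaj7 is the degree-3 chord of Ab minor, so it is the borrowed bIIImaj7.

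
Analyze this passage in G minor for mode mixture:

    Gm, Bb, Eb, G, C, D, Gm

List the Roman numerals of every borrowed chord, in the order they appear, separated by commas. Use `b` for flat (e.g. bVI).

G minor has the diatonic set Gm, Adim, Bb, Cm, D, Eb, F (with V from harmonic minor). Gm, Bb, Eb and D all belong to that set. G (G–B–D) is not: scale degree 1 in G minor carries Gm (i). In G major the chord on that degree is G, so here it functions as I, borrowed from the parallel major. But C (C–E–G) is foreign: the diatonic iv on degree 4 is Cm, whereas C comes from G major. It is labeled IV.

I, IV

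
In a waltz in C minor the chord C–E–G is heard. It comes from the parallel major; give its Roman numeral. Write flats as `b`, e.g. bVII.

The root C is the diatonic 1st degree of C minor; the borrowing shows in the chord quality. Diatonically C minor has Cm (i) on that degree; C–E–G is instead the major chord native to C major, so it takes the label I.

I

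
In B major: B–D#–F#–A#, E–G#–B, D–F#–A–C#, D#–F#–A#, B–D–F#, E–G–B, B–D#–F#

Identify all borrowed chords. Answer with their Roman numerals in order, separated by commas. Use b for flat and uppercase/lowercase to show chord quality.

bIIImaj7, i, iv

The diatonic triads in B major are B, C#m, D#m, E, F#, G#m, A#dim. Of the given chords, B–D#–F#–A# = Bmaj7, E–G#–B = E, D#–F#–A# = D#m and B–D#–F# = B are diatonic. D–F#–A–C# doesn't fit — on degree 3 B major would have D#m (iii). Dmaj7 is the degree-3 chord of B minor, so it is the borrowed bIIImaj7. But B–D–F# is foreign: the diatonic I on degree 1 is B, whereas Bm comes from B minor. It is labeled i. But E–G–B is foreign: the diatonic IV on degree 4 is E, whereas Em comes from B minor. It is labeled iv.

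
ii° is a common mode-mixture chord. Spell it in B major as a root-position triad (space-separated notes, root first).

C# E G

ii° is built on scale degree 2, which is C# in both B major and its parallel. Building the diminished chord from the parallel minor on C#: C#–E–G.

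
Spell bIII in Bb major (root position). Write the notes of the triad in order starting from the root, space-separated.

Db F Ab

bIII is built on the lowered scale degree 3. In Bb major degree 3 is D; lowered it becomes Db. Stacking thirds in Bb minor on Db gives Db–F–Ab.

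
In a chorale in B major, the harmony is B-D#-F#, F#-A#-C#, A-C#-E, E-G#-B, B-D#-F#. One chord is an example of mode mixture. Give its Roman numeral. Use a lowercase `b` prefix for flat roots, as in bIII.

B major has the diatonic set B, C#m, D#m, E, F#, G#m, A#dim. B–D#–F# = B, F#–A#–C# = F# and E–G#–B = E all belong to that set. But A–C#–E is foreign: the diatonic vii° on degree 7 is A#dim, whereas A comes from B minor. It is labeled bVII.

bVII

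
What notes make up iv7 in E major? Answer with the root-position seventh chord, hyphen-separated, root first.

The root, A, is scale degree 4 — the same note in E major and E minor; only the chord quality changes. Building the minor-seventh chord from the parallel minor on A: A–C–E–G.

A-C-E-G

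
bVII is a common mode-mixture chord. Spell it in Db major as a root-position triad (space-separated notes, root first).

bVII is built on the lowered scale degree 7. In Db major degree 7 is C; lowered it becomes Cb. Building the major chord from the parallel minor on Cb: Cb–Eb–Gb.

Cb Eb Gb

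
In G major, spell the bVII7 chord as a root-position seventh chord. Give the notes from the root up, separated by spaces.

F A C Eb

Scale degree 7 in G major is F#. bVII7 uses the lowered form, F, taken from G minor. In G minor the chord on F is F–A–C–Eb.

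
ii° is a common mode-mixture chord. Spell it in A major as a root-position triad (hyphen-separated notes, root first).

B-D-F

ii° is built on scale degree 2, which is B in both A major and its parallel. In A minor the chord on B is B–D–F.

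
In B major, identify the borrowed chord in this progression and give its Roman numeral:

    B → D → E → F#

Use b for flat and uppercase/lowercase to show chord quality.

bIII

The diatonic triads in B major are B, C#m, D#m, E, F#, G#m, A#dim. B, E and F# are all diatonic. D (D–F#–A) doesn't fit — on degree 3 B major would have D#m (iii). D is the degree-3 chord of B minor, so it is the borrowed bIII.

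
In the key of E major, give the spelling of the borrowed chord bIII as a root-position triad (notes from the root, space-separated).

The root of bIII is the lowered 3rd degree: G# becomes G. In E minor the chord on G is G–B–D.

G B D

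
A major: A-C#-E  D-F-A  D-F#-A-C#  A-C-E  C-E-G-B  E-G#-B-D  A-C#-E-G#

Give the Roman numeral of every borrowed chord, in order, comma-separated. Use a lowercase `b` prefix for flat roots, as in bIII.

A major has the diatonic set A, Bm, C#m, D, E, F#m, G#dim. A–C#–E = A, D–F#–A–C# = Dmaj7, E–G#–B–D = E7 and A–C#–E–G# = Amaj7 all belong to that set. But D–F–A is foreign: the diatonic IV on degree 4 is D, whereas Dm comes from A minor. It is labeled iv. A–C–E doesn't fit — on degree 1 A major would have A (I). Am is the degree-1 chord of A minor, so it is the borrowed i. But C–E–G–B is foreign: the diatonic iii on degree 3 is C#m, whereas Cmaj7 comes from A minor. It is labeled bIIImaj7.

iv, i, bIIImaj7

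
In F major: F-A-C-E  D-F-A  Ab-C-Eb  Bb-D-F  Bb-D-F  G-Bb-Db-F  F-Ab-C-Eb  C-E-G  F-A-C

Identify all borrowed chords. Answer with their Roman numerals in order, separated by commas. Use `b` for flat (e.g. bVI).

bIII, iiø7, i7

F major has the diatonic set F, Gm, Am, Bb, C, Dm, Edim. F–A–C–E = Fmaj7, D–F–A = Dm, Bb–D–F = Bb, C–E–G = C and F–A–C = F are all diatonic. Ab–C–Eb is not: scale degree 3 in F major carries Am (iii). In F minor the chord on that degree is Ab, so here it functions as bIII, borrowed from the parallel minor. But G–Bb–Db–F is foreign: the diatonic ii on degree 2 is Gm, whereas Gm7b5 comes from F minor. It is labeled iiø7. F–Ab–C–Eb doesn't fit — on degree 1 F major would have F (I). Fm7 is the degree-1 chord of F minor, so it is the borrowed i7.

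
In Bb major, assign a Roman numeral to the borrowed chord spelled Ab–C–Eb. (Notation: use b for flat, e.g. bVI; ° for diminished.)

In Bb major scale degree 7 is A; Ab is its lowered form, from Bb minor. Diatonically Bb major has Adim (vii°) on that degree; Ab–C–Eb is instead the major chord native to Bb minor, so it takes the label bVII.

bVII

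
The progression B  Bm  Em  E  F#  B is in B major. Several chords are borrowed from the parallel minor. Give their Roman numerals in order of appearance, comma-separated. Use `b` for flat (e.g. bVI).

In B major the diatonic chords are B, C#m, D#m, E, F#, G#m, A#dim. B, E and F# all belong to that set. But Bm (B–D–F#) is foreign: the diatonic I on degree 1 is B, whereas Bm comes from B minor. It is labeled i. Em (E–G–B) doesn't fit — on degree 4 B major would have E (IV). Em is the degree-4 chord of B minor, so it is the borrowed iv.

i, iv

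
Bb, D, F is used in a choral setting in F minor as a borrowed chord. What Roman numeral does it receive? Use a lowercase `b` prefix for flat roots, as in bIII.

The root Bb is the diatonic 4th degree of F minor; the borrowing shows in the chord quality. Bb–D–F is a major chord — the form found in F major, not the diatonic iv (Bbm). Borrowed into F minor it is written IV.

IV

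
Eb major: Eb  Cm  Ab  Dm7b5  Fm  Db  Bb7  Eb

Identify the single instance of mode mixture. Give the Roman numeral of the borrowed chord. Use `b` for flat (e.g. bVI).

bVII

In Eb major the diatonic chords are Eb, Fm, Gm, Ab, Bb, Cm, Ddim. Eb, Cm, Ab, Dm7b5, Fm and Bb7 all belong to that set. Db (Db–F–Ab) is not: scale degree 7 in Eb major carries Ddim (vii°). In Eb minor the chord on that degree is Db, so here it functions as bVII, borrowed from the parallel minor.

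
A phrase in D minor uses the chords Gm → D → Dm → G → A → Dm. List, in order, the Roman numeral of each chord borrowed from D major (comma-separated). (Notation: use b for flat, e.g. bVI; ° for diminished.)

D minor has the diatonic set Dm, Edim, F, Gm, A, Bb, C (with V from harmonic minor). Of the given chords, Gm, Dm and A are diatonic. D (D–F#–A) doesn't fit — on degree 1 D minor would have Dm (i). D is the degree-1 chord of D major, so it is the borrowed I. G (G–B–D) is not: scale degree 4 in D minor carries Gm (iv). In D major the chord on that degree is G, so here it functions as IV, borrowed from the parallel major.

I, IV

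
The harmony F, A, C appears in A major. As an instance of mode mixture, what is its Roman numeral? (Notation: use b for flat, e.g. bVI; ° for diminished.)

bVI

F is the lowered form of scale degree 6 in A major (the diatonic degree 6 is F#). F–A–C is a major chord — the form found in A minor, not the diatonic vi (F#m). Borrowed into A major it is written bVI.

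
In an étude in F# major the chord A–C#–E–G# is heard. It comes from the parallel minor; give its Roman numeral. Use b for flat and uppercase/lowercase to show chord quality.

bIIImaj7

In F# major scale degree 3 is A#; A is its lowered form, from F# minor. A–C#–E–G# is a major-seventh chord — the form found in F# minor, not the diatonic iii (A#m). Borrowed into F# major it is written bIIImaj7.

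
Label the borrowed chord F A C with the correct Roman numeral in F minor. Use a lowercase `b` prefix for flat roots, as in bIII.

I

F is scale degree 1 in F minor. F–A–C is a major chord — the form found in F major, not the diatonic i (Fm). Borrowed into F minor it is written I.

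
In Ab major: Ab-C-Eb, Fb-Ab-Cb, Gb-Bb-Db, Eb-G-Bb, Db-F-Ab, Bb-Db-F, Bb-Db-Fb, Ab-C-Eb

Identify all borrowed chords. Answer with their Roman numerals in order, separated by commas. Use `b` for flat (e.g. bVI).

The diatonic triads in Ab major are Ab, Bbm, Cm, Db, Eb, Fm, Gdim. Ab–C–Eb = Ab, Eb–G–Bb = Eb, Db–F–Ab = Db and Bb–Db–F = Bbm are all diatonic. But Fb–Ab–Cb is foreign: the diatonic vi on degree 6 is Fm, whereas Fb comes from Ab minor. It is labeled bVI. But Gb–Bb–Db is foreign: the diatonic vii° on degree 7 is Gdim, whereas Gb comes from Ab minor. It is labeled bVII. But Bb–Db–Fb is foreign: the diatonic ii on degree 2 is Bbm, whereas Bbdim comes from Ab minor. It is labeled ii°.

bVI, bVII, ii°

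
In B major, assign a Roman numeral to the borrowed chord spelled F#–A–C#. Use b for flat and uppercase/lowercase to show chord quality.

v

F# is scale degree 5 in B major. Diatonically B major has F# (V) on that degree; F#–A–C# is instead the minor chord native to B minor, so it takes the label v.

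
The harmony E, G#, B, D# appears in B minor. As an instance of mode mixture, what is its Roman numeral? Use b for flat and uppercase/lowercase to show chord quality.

E is scale degree 4 in B minor. E–G#–B–D# is a major-seventh chord — the form found in B major, not the diatonic iv (Em). Borrowed into B minor it is written IVmaj7.

IVmaj7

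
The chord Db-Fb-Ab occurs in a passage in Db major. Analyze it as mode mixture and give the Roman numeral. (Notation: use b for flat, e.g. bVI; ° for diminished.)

i

The root Db is the diatonic 1st degree of Db major; the borrowing shows in the chord quality. Db–Fb–Ab is a minor chord — the form found in Db minor, not the diatonic I (Db). Borrowed into Db major it is written i.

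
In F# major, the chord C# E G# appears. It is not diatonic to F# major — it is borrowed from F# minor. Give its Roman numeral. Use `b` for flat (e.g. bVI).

The root C# is the diatonic 5th degree of F# major; the borrowing shows in the chord quality. Diatonically F# major has C# (V) on that degree; C#–E–G# is instead the minor chord native to F# minor, so it takes the label v.

v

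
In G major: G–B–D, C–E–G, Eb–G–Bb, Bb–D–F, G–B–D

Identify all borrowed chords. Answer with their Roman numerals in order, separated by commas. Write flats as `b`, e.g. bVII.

In G major the diatonic chords are G, Am, Bm, C, D, Em, F#dim. G–B–D = G and C–E–G = C are both diatonic. But Eb–G–Bb is foreign: the diatonic vi on degree 6 is Em, whereas Eb comes from G minor. It is labeled bVI. Bb–D–F is not: scale degree 3 in G major carries Bm (iii). In G minor the chord on that degree is Bb, so here it functions as bIII, borrowed from the parallel minor.

bVI, bIII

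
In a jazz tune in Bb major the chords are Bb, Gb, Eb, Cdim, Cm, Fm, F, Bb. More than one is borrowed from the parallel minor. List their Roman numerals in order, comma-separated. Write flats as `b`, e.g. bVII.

In Bb major the diatonic chords are Bb, Cm, Dm, Eb, F, Gm, Adim. Bb, Eb, Cm and F all belong to that set. But Gb (Gb–Bb–Db) is foreign: the diatonic vi on degree 6 is Gm, whereas Gb comes from Bb minor. It is labeled bVI. Cdim (C–Eb–Gb) is not: scale degree 2 in Bb major carries Cm (ii). In Bb minor the chord on that degree is Cdim, so here it functions as ii°, borrowed from the parallel minor. Fm (F–Ab–C) is not: scale degree 5 in Bb major carries F (V). In Bb minor the chord on that degree is Fm, so here it functions as v, borrowed from the parallel minor.

bVI, ii°, v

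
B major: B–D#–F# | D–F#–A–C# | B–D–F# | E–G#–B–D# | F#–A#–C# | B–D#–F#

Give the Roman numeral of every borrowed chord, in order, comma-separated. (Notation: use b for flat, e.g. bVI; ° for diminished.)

B major has the diatonic set B, C#m, D#m, E, F#, G#m, A#dim. Of the given chords, B–D#–F# = B, E–G#–B–D# = Emaj7 and F#–A#–C# = F# are diatonic. D–F#–A–C# is not: scale degree 3 in B major carries D#m (iii). In B minor the chord on that degree is Dmaj7, so here it functions as bIIImaj7, borrowed from the parallel minor. B–D–F# doesn't fit — on degree 1 B major would have B (I). Bm is the degree-1 chord of B minor, so it is the borrowed i.

bIIImaj7, i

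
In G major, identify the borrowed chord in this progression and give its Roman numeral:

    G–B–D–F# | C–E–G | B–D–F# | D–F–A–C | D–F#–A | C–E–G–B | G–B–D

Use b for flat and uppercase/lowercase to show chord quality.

G major has the diatonic set G, Am, Bm, C, D, Em, F#dim. G–B–D–F# = Gmaj7, C–E–G = C, B–D–F# = Bm, D–F#–A = D, C–E–G–B = Cmaj7 and G–B–D = G all belong to that set. But D–F–A–C is foreign: the diatonic V on degree 5 is D, whereas Dm7 comes from G minor. It is labeled v7.

v7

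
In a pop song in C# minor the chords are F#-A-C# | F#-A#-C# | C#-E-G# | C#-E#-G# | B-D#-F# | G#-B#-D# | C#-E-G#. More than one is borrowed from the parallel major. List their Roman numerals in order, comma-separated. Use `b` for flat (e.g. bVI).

In C# minor (with V from harmonic minor) the diatonic chords are C#m, D#dim, E, F#m, G#, A, B. F#–A–C# = F#m, C#–E–G# = C#m, B–D#–F# = B and G#–B#–D# = G# all belong to that set. But F#–A#–C# is foreign: the diatonic iv on degree 4 is F#m, whereas F# comes from C# major. It is labeled IV. C#–E#–G# doesn't fit — on degree 1 C# minor would have C#m (i). C# is the degree-1 chord of C# major, so it is the borrowed I.

IV, I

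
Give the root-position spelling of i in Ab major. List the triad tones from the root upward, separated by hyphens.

Ab-Cb-Eb

i is built on scale degree 1, which is Ab in both Ab major and its parallel. Building the minor chord from the parallel minor on Ab: Ab–Cb–Eb.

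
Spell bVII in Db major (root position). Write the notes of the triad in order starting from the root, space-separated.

bVII is built on the lowered scale degree 7. In Db major degree 7 is C; lowered it becomes Cb. In Db minor the chord on Cb is Cb–Eb–Gb.

Cb Eb Gb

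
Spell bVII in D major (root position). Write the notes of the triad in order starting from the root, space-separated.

The root of bVII is the lowered 7th degree: C# becomes C. Stacking thirds in D minor on C gives C–E–G.

C E G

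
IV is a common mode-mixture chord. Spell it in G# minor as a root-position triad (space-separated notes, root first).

C# E# G#

IV is built on scale degree 4, which is C# in both G# minor and its parallel. Stacking thirds in G# major on C# gives C#–E#–G#.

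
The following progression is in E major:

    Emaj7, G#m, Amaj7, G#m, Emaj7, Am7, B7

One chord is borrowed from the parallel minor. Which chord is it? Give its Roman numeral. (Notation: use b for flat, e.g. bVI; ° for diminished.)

The diatonic triads in E major are E, F#m, G#m, A, B, C#m, D#dim. Emaj7, G#m, Amaj7 and B7 are all diatonic. Am7 (A–C–E–G) is not: scale degree 4 in E major carries A (IV). In E minor the chord on that degree is Am7, so here it functions as iv7, borrowed from the parallel minor.

iv7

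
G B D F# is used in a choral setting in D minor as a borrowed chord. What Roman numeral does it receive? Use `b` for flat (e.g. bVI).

IVmaj7

The root G is the diatonic 4th degree of D minor; the borrowing shows in the chord quality. G–B–D–F# is a major-seventh chord — the form found in D major, not the diatonic iv (Gm). Borrowed into D minor it is written IVmaj7.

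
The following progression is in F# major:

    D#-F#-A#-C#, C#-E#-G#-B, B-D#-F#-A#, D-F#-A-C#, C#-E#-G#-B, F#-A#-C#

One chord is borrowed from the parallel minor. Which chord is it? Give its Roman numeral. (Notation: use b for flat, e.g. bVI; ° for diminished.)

In F# major the diatonic chords are F#, G#m, A#m, B, C#, D#m, E#dim. D#–F#–A#–C# = D#m7, C#–E#–G#–B = C#7, B–D#–F#–A# = Bmaj7 and F#–A#–C# = F# all belong to that set. But D–F#–A–C# is foreign: the diatonic vi on degree 6 is D#m, whereas Dmaj7 comes from F# minor. It is labeled bVImaj7.

bVImaj7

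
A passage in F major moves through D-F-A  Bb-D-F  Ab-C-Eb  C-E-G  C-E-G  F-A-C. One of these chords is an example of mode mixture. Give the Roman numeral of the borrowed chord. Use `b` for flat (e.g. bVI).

The diatonic triads in F major are F, Gm, Am, Bb, C, Dm, Edim. D–F–A = Dm, Bb–D–F = Bb, C–E–G = C and F–A–C = F are all diatonic. Ab–C–Eb is not: scale degree 3 in F major carries Am (iii). In F minor the chord on that degree is Ab, so here it functions as bIII, borrowed from the parallel minor.

bIII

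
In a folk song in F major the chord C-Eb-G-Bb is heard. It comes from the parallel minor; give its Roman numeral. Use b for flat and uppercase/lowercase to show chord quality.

v7

The root C is the diatonic 5th degree of F major; the borrowing shows in the chord quality. Diatonically F major has C (V) on that degree; C–Eb–G–Bb is instead the minor-seventh chord native to F minor, so it takes the label v7.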